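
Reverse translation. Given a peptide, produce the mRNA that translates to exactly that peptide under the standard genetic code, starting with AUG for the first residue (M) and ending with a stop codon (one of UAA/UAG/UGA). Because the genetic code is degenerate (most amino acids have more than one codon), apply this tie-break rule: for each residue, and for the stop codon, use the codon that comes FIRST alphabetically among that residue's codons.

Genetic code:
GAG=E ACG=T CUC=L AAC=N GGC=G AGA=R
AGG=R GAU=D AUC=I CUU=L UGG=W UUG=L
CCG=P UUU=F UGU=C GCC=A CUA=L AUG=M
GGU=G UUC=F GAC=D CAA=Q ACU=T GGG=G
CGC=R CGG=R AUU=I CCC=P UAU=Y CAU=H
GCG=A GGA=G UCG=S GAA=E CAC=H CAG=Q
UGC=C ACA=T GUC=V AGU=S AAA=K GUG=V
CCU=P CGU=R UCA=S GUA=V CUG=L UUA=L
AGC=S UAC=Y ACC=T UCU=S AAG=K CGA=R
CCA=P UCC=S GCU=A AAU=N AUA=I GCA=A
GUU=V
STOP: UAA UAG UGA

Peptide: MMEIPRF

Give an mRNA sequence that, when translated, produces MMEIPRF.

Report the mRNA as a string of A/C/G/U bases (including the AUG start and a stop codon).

Answer: mRNA: AUGAUGGAAAUACCAAGAUUCUAA

Derivation:
residue 1: M -> AUG (start codon)
residue 2: M -> AUG (only codon)
residue 3: E codons sorted = GAA,GAG -> pick first = GAA
residue 4: I codons sorted = AUA,AUC,AUU -> pick first = AUA
residue 5: P codons sorted = CCA,CCC,CCG,CCU -> pick first = CCA
residue 6: R codons sorted = AGA,AGG,CGA,CGC,CGG,CGU -> pick first = AGA
residue 7: F codons sorted = UUC,UUU -> pick first = UUC
terminator: stop codons sorted = UAA,UAG,UGA -> pick first = UAA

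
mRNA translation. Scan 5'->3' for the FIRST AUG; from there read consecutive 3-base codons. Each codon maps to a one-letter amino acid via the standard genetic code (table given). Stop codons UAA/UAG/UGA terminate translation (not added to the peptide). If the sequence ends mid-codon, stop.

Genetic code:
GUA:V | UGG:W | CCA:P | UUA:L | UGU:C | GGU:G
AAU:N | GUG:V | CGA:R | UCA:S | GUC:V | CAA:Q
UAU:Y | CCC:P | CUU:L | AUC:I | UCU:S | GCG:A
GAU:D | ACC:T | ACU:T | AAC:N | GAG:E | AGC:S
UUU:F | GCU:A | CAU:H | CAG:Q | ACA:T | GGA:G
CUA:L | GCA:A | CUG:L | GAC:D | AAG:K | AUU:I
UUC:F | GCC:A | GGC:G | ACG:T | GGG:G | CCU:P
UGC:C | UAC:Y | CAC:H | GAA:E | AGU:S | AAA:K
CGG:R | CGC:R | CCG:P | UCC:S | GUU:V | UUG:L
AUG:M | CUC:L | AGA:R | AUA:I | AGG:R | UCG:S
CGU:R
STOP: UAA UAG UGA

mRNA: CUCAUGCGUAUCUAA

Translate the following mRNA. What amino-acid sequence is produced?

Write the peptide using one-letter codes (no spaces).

start AUG at pos 3
pos 3: AUG -> M; peptide=M
pos 6: CGU -> R; peptide=MR
pos 9: AUC -> I; peptide=MRI
pos 12: UAA -> STOP

Answer: MRI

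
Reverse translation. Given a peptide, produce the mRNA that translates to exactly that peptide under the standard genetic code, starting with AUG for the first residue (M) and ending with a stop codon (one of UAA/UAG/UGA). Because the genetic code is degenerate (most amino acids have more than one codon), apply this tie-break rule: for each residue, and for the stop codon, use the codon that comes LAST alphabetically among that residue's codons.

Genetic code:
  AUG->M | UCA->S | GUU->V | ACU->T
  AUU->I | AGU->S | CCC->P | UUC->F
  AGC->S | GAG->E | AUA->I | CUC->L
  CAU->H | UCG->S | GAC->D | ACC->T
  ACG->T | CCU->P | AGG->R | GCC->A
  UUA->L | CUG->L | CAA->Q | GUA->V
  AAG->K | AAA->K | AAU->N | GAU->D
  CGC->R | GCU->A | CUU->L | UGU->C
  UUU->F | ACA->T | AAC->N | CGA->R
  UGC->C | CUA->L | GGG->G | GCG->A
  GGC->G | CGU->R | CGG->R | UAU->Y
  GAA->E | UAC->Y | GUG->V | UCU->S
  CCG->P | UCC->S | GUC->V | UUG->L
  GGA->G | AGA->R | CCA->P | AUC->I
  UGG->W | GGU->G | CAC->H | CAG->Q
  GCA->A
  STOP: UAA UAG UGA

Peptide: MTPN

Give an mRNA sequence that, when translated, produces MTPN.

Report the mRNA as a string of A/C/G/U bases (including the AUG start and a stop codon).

residue 1: M -> AUG (start codon)
residue 2: T codons sorted = ACA,ACC,ACG,ACU -> pick last = ACU
residue 3: P codons sorted = CCA,CCC,CCG,CCU -> pick last = CCU
residue 4: N codons sorted = AAC,AAU -> pick last = AAU
terminator: stop codons sorted = UAA,UAG,UGA -> pick last = UGA

Answer: mRNA: AUGACUCCUAAUUGA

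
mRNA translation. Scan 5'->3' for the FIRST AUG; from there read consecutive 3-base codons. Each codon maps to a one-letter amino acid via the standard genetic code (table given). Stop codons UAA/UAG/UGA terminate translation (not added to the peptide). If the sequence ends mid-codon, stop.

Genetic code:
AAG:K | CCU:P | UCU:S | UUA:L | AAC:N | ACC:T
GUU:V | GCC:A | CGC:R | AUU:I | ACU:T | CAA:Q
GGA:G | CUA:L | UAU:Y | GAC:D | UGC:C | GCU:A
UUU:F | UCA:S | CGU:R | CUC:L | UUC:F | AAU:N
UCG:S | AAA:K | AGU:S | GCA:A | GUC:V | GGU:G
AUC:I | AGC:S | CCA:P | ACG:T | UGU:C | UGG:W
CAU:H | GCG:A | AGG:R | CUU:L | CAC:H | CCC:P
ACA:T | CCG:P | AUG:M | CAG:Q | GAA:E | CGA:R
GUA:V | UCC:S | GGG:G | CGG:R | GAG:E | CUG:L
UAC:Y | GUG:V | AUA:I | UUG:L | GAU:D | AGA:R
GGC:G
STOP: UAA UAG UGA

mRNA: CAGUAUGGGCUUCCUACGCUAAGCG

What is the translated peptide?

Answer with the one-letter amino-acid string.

start AUG at pos 4
pos 4: AUG -> M; peptide=M
pos 7: GGC -> G; peptide=MG
pos 10: UUC -> F; peptide=MGF
pos 13: CUA -> L; peptide=MGFL
pos 16: CGC -> R; peptide=MGFLR
pos 19: UAA -> STOP

Answer: MGFLR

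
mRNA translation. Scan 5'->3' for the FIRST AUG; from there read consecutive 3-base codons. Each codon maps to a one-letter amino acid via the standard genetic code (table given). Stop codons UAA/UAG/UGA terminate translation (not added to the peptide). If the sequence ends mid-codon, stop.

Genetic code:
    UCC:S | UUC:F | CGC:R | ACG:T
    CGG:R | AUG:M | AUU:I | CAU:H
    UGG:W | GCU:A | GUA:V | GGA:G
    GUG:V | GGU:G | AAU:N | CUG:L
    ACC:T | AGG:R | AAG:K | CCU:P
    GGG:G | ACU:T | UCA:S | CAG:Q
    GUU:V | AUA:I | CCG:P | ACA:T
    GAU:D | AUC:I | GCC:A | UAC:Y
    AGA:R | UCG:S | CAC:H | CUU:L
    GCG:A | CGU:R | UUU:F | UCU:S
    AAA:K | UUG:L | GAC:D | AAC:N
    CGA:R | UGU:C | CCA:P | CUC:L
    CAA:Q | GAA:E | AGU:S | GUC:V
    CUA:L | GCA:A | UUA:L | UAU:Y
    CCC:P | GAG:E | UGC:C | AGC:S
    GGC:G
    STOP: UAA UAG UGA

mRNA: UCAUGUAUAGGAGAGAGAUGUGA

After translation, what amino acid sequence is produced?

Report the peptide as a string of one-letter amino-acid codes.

Answer: MYRREM

Derivation:
start AUG at pos 2
pos 2: AUG -> M; peptide=M
pos 5: UAU -> Y; peptide=MY
pos 8: AGG -> R; peptide=MYR
pos 11: AGA -> R; peptide=MYRR
pos 14: GAG -> E; peptide=MYRRE
pos 17: AUG -> M; peptide=MYRREM
pos 20: UGA -> STOP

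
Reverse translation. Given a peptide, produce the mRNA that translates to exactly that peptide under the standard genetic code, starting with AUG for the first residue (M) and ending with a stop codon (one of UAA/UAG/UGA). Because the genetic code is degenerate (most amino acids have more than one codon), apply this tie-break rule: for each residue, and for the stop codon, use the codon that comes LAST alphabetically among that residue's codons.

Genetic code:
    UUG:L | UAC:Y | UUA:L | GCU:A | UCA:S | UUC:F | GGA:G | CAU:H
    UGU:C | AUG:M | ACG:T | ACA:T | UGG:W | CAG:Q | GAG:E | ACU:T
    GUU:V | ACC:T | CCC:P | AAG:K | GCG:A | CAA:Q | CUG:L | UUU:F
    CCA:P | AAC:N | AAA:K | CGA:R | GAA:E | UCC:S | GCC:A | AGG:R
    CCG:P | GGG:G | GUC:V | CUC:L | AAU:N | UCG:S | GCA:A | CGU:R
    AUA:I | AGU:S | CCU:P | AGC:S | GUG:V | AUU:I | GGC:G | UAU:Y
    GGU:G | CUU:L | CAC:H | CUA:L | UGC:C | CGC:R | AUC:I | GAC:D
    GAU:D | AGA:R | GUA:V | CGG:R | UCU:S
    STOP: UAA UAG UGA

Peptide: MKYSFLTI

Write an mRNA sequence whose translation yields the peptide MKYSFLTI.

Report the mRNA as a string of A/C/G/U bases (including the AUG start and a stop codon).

residue 1: M -> AUG (start codon)
residue 2: K codons sorted = AAA,AAG -> pick last = AAG
residue 3: Y codons sorted = UAC,UAU -> pick last = UAU
residue 4: S codons sorted = AGC,AGU,UCA,UCC,UCG,UCU -> pick last = UCU
residue 5: F codons sorted = UUC,UUU -> pick last = UUU
residue 6: L codons sorted = CUA,CUC,CUG,CUU,UUA,UUG -> pick last = UUG
residue 7: T codons sorted = ACA,ACC,ACG,ACU -> pick last = ACU
residue 8: I codons sorted = AUA,AUC,AUU -> pick last = AUU
terminator: stop codons sorted = UAA,UAG,UGA -> pick last = UGA

Answer: mRNA: AUGAAGUAUUCUUUUUUGACUAUUUGA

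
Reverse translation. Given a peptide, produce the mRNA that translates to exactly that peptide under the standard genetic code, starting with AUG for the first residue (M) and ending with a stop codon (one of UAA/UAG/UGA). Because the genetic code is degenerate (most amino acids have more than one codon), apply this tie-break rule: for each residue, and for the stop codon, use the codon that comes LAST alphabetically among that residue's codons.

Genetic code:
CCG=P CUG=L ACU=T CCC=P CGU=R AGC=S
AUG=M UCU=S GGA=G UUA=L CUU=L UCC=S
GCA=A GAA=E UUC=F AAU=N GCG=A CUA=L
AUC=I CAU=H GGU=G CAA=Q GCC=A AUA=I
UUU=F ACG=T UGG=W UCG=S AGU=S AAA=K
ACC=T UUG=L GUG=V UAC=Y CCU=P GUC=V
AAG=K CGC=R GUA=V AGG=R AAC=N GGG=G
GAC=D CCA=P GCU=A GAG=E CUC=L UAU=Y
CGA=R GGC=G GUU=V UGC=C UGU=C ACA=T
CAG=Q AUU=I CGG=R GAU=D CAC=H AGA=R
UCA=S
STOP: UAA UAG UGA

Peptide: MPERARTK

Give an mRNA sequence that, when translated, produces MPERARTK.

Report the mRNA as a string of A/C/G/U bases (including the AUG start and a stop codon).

residue 1: M -> AUG (start codon)
residue 2: P codons sorted = CCA,CCC,CCG,CCU -> pick last = CCU
residue 3: E codons sorted = GAA,GAG -> pick last = GAG
residue 4: R codons sorted = AGA,AGG,CGA,CGC,CGG,CGU -> pick last = CGU
residue 5: A codons sorted = GCA,GCC,GCG,GCU -> pick last = GCU
residue 6: R codons sorted = AGA,AGG,CGA,CGC,CGG,CGU -> pick last = CGU
residue 7: T codons sorted = ACA,ACC,ACG,ACU -> pick last = ACU
residue 8: K codons sorted = AAA,AAG -> pick last = AAG
terminator: stop codons sorted = UAA,UAG,UGA -> pick last = UGA

Answer: mRNA: AUGCCUGAGCGUGCUCGUACUAAGUGA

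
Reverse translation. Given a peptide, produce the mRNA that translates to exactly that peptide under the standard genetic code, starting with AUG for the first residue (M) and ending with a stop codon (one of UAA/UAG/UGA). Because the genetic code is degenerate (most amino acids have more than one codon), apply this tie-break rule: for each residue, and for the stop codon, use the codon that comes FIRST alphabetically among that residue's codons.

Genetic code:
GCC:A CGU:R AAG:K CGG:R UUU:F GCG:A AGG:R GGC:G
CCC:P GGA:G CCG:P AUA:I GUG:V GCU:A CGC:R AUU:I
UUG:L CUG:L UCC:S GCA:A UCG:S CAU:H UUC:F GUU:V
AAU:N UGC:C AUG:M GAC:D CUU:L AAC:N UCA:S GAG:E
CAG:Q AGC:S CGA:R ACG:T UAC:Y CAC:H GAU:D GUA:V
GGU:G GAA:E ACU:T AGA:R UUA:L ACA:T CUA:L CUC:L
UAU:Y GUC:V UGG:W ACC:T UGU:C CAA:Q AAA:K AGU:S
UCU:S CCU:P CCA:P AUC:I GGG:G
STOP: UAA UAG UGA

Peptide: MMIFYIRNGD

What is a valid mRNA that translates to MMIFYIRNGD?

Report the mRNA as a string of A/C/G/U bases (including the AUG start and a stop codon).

residue 1: M -> AUG (start codon)
residue 2: M -> AUG (only codon)
residue 3: I codons sorted = AUA,AUC,AUU -> pick first = AUA
residue 4: F codons sorted = UUC,UUU -> pick first = UUC
residue 5: Y codons sorted = UAC,UAU -> pick first = UAC
residue 6: I codons sorted = AUA,AUC,AUU -> pick first = AUA
residue 7: R codons sorted = AGA,AGG,CGA,CGC,CGG,CGU -> pick first = AGA
residue 8: N codons sorted = AAC,AAU -> pick first = AAC
residue 9: G codons sorted = GGA,GGC,GGG,GGU -> pick first = GGA
residue 10: D codons sorted = GAC,GAU -> pick first = GAC
terminator: stop codons sorted = UAA,UAG,UGA -> pick first = UAA

Answer: mRNA: AUGAUGAUAUUCUACAUAAGAAACGGAGACUAA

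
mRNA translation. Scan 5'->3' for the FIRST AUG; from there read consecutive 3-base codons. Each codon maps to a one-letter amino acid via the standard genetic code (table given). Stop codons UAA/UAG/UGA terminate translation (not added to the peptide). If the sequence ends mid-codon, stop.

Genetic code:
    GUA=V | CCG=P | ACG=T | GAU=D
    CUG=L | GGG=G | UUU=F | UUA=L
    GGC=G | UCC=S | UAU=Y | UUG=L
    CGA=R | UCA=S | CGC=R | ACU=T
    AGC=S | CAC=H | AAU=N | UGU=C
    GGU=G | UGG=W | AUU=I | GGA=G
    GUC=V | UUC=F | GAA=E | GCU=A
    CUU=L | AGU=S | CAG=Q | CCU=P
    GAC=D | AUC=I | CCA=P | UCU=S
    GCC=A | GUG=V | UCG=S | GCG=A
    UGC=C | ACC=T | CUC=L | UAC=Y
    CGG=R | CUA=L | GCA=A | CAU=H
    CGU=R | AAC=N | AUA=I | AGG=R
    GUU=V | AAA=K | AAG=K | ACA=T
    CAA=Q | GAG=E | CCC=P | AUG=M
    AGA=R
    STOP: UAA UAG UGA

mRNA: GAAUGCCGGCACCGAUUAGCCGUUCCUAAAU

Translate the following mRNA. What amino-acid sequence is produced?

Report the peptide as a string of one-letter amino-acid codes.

Answer: MPAPISRS

Derivation:
start AUG at pos 2
pos 2: AUG -> M; peptide=M
pos 5: CCG -> P; peptide=MP
pos 8: GCA -> A; peptide=MPA
pos 11: CCG -> P; peptide=MPAP
pos 14: AUU -> I; peptide=MPAPI
pos 17: AGC -> S; peptide=MPAPIS
pos 20: CGU -> R; peptide=MPAPISR
pos 23: UCC -> S; peptide=MPAPISRS
pos 26: UAA -> STOP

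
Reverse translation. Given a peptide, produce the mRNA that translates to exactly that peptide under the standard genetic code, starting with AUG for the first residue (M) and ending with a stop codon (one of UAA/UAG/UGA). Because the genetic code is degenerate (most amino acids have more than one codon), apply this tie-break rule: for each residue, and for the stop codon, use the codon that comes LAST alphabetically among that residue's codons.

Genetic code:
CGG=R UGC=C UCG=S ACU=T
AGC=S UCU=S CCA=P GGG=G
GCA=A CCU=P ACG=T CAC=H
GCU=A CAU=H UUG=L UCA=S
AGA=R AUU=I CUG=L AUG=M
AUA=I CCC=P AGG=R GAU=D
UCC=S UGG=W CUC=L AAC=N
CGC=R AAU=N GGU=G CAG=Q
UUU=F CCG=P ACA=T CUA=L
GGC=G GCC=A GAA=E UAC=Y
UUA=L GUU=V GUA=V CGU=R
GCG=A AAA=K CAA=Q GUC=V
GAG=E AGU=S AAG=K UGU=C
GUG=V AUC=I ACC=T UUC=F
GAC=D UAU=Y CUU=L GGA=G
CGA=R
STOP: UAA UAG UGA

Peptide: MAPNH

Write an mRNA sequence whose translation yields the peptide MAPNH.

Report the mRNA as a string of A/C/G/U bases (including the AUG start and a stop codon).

residue 1: M -> AUG (start codon)
residue 2: A codons sorted = GCA,GCC,GCG,GCU -> pick last = GCU
residue 3: P codons sorted = CCA,CCC,CCG,CCU -> pick last = CCU
residue 4: N codons sorted = AAC,AAU -> pick last = AAU
residue 5: H codons sorted = CAC,CAU -> pick last = CAU
terminator: stop codons sorted = UAA,UAG,UGA -> pick last = UGA

Answer: mRNA: AUGGCUCCUAAUCAUUGA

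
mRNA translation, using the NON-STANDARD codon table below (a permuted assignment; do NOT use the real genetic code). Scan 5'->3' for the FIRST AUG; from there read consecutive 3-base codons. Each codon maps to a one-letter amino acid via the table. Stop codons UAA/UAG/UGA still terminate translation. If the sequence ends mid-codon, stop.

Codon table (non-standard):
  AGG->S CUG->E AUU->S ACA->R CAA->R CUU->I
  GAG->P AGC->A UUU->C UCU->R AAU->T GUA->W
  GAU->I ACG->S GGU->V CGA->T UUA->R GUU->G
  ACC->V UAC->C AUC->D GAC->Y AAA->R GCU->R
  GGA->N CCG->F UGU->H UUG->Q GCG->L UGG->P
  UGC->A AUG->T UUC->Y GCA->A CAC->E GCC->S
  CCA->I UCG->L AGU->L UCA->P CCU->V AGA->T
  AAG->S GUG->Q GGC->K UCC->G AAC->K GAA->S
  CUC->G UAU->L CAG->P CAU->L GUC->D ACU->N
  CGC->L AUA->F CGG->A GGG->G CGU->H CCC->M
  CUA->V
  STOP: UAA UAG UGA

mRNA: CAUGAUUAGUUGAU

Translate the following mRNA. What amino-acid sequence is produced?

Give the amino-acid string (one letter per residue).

start AUG at pos 1
pos 1: AUG -> T; peptide=T
pos 4: AUU -> S; peptide=TS
pos 7: AGU -> L; peptide=TSL
pos 10: UGA -> STOP

Answer: TSL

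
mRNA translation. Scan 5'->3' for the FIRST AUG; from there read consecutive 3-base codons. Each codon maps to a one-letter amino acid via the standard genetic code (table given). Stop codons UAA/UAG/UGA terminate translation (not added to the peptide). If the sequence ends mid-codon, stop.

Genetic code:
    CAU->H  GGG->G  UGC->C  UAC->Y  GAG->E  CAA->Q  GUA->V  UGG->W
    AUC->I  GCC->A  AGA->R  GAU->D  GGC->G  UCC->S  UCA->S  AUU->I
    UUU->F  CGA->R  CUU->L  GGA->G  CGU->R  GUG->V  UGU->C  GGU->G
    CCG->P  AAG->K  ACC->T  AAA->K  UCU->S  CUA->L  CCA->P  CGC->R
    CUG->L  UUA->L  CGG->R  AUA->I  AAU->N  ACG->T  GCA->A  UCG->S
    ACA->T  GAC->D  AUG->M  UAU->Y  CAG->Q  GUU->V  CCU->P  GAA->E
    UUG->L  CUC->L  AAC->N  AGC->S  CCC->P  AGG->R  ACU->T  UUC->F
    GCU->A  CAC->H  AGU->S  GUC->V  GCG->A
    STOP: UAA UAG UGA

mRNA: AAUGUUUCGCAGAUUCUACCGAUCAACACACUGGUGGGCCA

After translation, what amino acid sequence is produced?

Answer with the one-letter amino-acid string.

Answer: MFRRFYRSTHWWA

Derivation:
start AUG at pos 1
pos 1: AUG -> M; peptide=M
pos 4: UUU -> F; peptide=MF
pos 7: CGC -> R; peptide=MFR
pos 10: AGA -> R; peptide=MFRR
pos 13: UUC -> F; peptide=MFRRF
pos 16: UAC -> Y; peptide=MFRRFY
pos 19: CGA -> R; peptide=MFRRFYR
pos 22: UCA -> S; peptide=MFRRFYRS
pos 25: ACA -> T; peptide=MFRRFYRST
pos 28: CAC -> H; peptide=MFRRFYRSTH
pos 31: UGG -> W; peptide=MFRRFYRSTHW
pos 34: UGG -> W; peptide=MFRRFYRSTHWW
pos 37: GCC -> A; peptide=MFRRFYRSTHWWA
pos 40: only 1 nt remain (<3), stop (end of mRNA)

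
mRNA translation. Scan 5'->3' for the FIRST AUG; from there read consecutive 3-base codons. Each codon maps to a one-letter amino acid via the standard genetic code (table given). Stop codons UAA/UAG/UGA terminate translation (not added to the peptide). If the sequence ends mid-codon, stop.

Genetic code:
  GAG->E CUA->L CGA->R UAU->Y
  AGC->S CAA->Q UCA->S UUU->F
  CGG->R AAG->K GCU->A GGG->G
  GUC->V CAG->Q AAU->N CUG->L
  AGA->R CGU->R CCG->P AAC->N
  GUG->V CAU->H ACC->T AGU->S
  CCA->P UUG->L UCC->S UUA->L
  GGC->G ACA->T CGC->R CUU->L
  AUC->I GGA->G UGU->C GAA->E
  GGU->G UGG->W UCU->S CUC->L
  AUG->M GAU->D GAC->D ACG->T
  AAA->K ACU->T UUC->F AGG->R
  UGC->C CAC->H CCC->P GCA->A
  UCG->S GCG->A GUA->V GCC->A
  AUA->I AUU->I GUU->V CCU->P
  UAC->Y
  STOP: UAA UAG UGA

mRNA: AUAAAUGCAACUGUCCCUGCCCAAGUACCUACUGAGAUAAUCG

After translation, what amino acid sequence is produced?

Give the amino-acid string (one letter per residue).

Answer: MQLSLPKYLLR

Derivation:
start AUG at pos 4
pos 4: AUG -> M; peptide=M
pos 7: CAA -> Q; peptide=MQ
pos 10: CUG -> L; peptide=MQL
pos 13: UCC -> S; peptide=MQLS
pos 16: CUG -> L; peptide=MQLSL
pos 19: CCC -> P; peptide=MQLSLP
pos 22: AAG -> K; peptide=MQLSLPK
pos 25: UAC -> Y; peptide=MQLSLPKY
pos 28: CUA -> L; peptide=MQLSLPKYL
pos 31: CUG -> L; peptide=MQLSLPKYLL
pos 34: AGA -> R; peptide=MQLSLPKYLLR
pos 37: UAA -> STOP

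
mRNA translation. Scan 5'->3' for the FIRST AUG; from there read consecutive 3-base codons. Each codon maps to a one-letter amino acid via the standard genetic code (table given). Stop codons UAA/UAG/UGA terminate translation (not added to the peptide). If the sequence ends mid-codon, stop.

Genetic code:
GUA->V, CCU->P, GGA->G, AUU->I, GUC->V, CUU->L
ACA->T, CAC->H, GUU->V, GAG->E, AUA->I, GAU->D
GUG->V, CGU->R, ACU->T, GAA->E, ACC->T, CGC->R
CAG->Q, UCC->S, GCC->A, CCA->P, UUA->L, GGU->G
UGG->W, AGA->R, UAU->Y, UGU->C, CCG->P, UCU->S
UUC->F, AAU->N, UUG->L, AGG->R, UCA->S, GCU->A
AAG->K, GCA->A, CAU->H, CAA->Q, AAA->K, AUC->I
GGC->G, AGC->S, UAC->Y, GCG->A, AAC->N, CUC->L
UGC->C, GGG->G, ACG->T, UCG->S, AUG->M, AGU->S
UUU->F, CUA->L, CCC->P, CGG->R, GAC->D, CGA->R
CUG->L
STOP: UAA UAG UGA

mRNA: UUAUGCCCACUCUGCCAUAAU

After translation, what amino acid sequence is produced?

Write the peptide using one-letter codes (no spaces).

Answer: MPTLP

Derivation:
start AUG at pos 2
pos 2: AUG -> M; peptide=M
pos 5: CCC -> P; peptide=MP
pos 8: ACU -> T; peptide=MPT
pos 11: CUG -> L; peptide=MPTL
pos 14: CCA -> P; peptide=MPTLP
pos 17: UAA -> STOP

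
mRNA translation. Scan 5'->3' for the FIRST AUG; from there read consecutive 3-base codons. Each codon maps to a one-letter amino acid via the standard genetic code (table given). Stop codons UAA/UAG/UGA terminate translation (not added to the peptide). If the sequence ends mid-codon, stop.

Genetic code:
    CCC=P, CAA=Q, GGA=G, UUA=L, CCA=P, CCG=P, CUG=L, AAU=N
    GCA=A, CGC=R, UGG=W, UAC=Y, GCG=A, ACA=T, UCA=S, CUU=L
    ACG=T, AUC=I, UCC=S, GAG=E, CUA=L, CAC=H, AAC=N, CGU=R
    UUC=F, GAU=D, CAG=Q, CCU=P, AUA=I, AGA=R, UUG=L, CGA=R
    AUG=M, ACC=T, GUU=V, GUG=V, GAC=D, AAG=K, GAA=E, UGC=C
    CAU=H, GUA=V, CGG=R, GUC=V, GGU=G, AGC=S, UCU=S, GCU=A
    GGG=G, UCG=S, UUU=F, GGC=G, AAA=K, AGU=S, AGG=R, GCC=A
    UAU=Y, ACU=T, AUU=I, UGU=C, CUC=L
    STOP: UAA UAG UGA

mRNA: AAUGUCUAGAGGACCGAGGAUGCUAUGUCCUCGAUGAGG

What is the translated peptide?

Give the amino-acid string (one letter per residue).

Answer: MSRGPRMLCPR

Derivation:
start AUG at pos 1
pos 1: AUG -> M; peptide=M
pos 4: UCU -> S; peptide=MS
pos 7: AGA -> R; peptide=MSR
pos 10: GGA -> G; peptide=MSRG
pos 13: CCG -> P; peptide=MSRGP
pos 16: AGG -> R; peptide=MSRGPR
pos 19: AUG -> M; peptide=MSRGPRM
pos 22: CUA -> L; peptide=MSRGPRML
pos 25: UGU -> C; peptide=MSRGPRMLC
pos 28: CCU -> P; peptide=MSRGPRMLCP
pos 31: CGA -> R; peptide=MSRGPRMLCPR
pos 34: UGA -> STOP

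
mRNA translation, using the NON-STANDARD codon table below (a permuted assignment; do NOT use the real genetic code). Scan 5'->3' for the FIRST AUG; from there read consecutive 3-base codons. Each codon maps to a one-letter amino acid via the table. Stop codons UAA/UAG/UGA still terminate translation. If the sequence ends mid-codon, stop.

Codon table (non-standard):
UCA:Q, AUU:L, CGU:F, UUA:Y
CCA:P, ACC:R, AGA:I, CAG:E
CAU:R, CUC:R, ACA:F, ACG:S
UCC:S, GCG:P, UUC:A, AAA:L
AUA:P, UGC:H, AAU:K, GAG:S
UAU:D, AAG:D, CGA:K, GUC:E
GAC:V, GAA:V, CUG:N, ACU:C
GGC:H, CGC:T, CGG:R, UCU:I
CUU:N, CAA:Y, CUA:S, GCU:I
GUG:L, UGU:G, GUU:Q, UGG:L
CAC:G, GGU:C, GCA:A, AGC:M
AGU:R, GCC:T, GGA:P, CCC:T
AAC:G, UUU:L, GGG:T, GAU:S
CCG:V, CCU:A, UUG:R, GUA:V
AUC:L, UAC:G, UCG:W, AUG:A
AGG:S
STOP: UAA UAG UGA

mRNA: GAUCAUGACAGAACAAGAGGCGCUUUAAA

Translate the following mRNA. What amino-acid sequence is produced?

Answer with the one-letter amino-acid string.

Answer: AFVYSPN

Derivation:
start AUG at pos 4
pos 4: AUG -> A; peptide=A
pos 7: ACA -> F; peptide=AF
pos 10: GAA -> V; peptide=AFV
pos 13: CAA -> Y; peptide=AFVY
pos 16: GAG -> S; peptide=AFVYS
pos 19: GCG -> P; peptide=AFVYSP
pos 22: CUU -> N; peptide=AFVYSPN
pos 25: UAA -> STOP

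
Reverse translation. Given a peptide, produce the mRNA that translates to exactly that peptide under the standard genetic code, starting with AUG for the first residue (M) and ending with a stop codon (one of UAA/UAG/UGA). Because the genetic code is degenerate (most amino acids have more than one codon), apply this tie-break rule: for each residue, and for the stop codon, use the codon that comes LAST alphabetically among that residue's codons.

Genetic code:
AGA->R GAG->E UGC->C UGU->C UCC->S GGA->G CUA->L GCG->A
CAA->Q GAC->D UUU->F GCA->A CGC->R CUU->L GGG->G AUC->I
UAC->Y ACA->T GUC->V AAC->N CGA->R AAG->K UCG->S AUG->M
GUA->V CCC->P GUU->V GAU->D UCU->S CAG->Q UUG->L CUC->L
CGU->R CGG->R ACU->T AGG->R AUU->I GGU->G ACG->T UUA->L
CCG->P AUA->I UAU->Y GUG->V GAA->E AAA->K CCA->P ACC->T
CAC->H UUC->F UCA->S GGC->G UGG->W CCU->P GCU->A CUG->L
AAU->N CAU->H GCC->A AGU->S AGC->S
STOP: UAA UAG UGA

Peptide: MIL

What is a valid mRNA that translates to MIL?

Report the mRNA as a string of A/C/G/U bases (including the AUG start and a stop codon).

residue 1: M -> AUG (start codon)
residue 2: I codons sorted = AUA,AUC,AUU -> pick last = AUU
residue 3: L codons sorted = CUA,CUC,CUG,CUU,UUA,UUG -> pick last = UUG
terminator: stop codons sorted = UAA,UAG,UGA -> pick last = UGA

Answer: mRNA: AUGAUUUUGUGA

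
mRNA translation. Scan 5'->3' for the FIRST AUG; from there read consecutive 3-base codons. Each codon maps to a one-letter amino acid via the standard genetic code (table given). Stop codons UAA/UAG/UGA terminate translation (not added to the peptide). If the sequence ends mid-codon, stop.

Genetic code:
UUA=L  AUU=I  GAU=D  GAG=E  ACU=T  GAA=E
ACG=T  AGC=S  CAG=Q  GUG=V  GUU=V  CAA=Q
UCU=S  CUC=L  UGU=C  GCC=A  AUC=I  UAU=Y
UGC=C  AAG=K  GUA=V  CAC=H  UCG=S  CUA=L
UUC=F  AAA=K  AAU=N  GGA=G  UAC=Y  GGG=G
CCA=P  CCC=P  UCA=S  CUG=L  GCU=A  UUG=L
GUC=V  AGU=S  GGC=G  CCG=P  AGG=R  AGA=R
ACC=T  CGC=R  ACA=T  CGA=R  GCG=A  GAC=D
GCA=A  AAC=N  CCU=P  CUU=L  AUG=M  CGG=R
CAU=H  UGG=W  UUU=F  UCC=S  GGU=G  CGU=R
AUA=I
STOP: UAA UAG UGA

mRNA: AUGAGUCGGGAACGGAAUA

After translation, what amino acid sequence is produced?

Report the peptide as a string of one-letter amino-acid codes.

start AUG at pos 0
pos 0: AUG -> M; peptide=M
pos 3: AGU -> S; peptide=MS
pos 6: CGG -> R; peptide=MSR
pos 9: GAA -> E; peptide=MSRE
pos 12: CGG -> R; peptide=MSRER
pos 15: AAU -> N; peptide=MSRERN
pos 18: only 1 nt remain (<3), stop (end of mRNA)

Answer: MSRERN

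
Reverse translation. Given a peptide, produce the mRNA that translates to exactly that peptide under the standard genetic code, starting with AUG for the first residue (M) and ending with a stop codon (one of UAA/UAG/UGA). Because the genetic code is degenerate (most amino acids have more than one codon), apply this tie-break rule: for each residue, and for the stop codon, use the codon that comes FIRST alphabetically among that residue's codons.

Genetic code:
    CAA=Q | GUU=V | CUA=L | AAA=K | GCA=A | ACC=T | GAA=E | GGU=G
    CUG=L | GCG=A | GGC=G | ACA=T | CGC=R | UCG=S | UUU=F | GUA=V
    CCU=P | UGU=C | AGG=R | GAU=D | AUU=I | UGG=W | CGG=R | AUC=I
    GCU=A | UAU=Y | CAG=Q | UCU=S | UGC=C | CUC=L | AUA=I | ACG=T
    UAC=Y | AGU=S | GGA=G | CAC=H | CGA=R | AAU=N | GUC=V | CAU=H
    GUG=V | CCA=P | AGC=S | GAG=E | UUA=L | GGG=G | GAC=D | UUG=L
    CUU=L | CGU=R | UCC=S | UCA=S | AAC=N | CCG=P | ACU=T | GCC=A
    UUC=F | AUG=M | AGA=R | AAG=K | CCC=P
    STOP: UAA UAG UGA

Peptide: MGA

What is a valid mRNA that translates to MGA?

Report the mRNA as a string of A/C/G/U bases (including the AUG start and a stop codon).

residue 1: M -> AUG (start codon)
residue 2: G codons sorted = GGA,GGC,GGG,GGU -> pick first = GGA
residue 3: A codons sorted = GCA,GCC,GCG,GCU -> pick first = GCA
terminator: stop codons sorted = UAA,UAG,UGA -> pick first = UAA

Answer: mRNA: AUGGGAGCAUAA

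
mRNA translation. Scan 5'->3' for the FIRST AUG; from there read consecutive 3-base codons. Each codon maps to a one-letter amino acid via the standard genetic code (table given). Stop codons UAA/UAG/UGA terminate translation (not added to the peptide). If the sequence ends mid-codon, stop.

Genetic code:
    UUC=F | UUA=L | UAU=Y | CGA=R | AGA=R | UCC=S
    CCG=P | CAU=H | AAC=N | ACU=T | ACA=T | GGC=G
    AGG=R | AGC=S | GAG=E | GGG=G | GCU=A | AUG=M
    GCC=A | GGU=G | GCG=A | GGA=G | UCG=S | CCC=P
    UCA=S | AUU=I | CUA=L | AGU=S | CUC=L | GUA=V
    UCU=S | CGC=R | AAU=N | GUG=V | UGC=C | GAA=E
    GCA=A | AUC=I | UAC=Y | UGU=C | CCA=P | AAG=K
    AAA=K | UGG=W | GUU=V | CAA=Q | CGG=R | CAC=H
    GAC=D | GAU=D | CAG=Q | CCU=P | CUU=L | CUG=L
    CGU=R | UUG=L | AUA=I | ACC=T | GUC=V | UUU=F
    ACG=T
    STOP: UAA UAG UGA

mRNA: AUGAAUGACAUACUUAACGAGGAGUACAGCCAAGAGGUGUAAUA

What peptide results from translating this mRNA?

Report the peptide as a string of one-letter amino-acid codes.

start AUG at pos 0
pos 0: AUG -> M; peptide=M
pos 3: AAU -> N; peptide=MN
pos 6: GAC -> D; peptide=MND
pos 9: AUA -> I; peptide=MNDI
pos 12: CUU -> L; peptide=MNDIL
pos 15: AAC -> N; peptide=MNDILN
pos 18: GAG -> E; peptide=MNDILNE
pos 21: GAG -> E; peptide=MNDILNEE
pos 24: UAC -> Y; peptide=MNDILNEEY
pos 27: AGC -> S; peptide=MNDILNEEYS
pos 30: CAA -> Q; peptide=MNDILNEEYSQ
pos 33: GAG -> E; peptide=MNDILNEEYSQE
pos 36: GUG -> V; peptide=MNDILNEEYSQEV
pos 39: UAA -> STOP

Answer: MNDILNEEYSQEV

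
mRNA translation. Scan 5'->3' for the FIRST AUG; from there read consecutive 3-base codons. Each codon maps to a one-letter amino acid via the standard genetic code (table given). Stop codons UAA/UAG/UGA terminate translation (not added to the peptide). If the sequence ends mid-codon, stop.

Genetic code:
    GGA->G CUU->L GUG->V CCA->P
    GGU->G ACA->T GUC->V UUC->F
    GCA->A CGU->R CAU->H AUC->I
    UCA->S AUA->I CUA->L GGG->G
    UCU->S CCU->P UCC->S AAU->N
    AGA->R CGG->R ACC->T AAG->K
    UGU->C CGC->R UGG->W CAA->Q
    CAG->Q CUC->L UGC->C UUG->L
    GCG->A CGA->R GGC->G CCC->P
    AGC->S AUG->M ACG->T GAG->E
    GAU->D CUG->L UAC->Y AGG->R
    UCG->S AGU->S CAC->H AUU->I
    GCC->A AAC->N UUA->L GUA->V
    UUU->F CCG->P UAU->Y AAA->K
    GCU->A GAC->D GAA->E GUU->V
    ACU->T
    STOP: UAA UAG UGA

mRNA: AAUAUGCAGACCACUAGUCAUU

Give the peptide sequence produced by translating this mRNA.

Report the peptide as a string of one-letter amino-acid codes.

start AUG at pos 3
pos 3: AUG -> M; peptide=M
pos 6: CAG -> Q; peptide=MQ
pos 9: ACC -> T; peptide=MQT
pos 12: ACU -> T; peptide=MQTT
pos 15: AGU -> S; peptide=MQTTS
pos 18: CAU -> H; peptide=MQTTSH
pos 21: only 1 nt remain (<3), stop (end of mRNA)

Answer: MQTTSH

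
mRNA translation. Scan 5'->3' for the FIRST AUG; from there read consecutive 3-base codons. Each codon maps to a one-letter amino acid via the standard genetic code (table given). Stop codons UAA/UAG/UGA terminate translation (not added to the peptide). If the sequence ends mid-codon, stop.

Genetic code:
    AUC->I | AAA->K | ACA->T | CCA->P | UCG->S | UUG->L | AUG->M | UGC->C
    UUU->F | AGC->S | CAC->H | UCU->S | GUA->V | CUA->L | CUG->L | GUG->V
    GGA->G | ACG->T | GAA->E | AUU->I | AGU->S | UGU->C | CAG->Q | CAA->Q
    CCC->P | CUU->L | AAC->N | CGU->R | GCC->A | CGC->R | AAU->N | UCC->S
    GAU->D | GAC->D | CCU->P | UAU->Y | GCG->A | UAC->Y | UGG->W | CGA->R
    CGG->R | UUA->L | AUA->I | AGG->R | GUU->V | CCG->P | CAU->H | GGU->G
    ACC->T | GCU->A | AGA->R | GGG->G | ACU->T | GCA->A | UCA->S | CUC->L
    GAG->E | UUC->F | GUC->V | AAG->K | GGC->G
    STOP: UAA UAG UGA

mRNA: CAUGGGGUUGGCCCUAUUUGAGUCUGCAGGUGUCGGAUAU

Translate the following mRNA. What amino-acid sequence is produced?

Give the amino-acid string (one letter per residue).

start AUG at pos 1
pos 1: AUG -> M; peptide=M
pos 4: GGG -> G; peptide=MG
pos 7: UUG -> L; peptide=MGL
pos 10: GCC -> A; peptide=MGLA
pos 13: CUA -> L; peptide=MGLAL
pos 16: UUU -> F; peptide=MGLALF
pos 19: GAG -> E; peptide=MGLALFE
pos 22: UCU -> S; peptide=MGLALFES
pos 25: GCA -> A; peptide=MGLALFESA
pos 28: GGU -> G; peptide=MGLALFESAG
pos 31: GUC -> V; peptide=MGLALFESAGV
pos 34: GGA -> G; peptide=MGLALFESAGVG
pos 37: UAU -> Y; peptide=MGLALFESAGVGY
pos 40: only 0 nt remain (<3), stop (end of mRNA)

Answer: MGLALFESAGVGY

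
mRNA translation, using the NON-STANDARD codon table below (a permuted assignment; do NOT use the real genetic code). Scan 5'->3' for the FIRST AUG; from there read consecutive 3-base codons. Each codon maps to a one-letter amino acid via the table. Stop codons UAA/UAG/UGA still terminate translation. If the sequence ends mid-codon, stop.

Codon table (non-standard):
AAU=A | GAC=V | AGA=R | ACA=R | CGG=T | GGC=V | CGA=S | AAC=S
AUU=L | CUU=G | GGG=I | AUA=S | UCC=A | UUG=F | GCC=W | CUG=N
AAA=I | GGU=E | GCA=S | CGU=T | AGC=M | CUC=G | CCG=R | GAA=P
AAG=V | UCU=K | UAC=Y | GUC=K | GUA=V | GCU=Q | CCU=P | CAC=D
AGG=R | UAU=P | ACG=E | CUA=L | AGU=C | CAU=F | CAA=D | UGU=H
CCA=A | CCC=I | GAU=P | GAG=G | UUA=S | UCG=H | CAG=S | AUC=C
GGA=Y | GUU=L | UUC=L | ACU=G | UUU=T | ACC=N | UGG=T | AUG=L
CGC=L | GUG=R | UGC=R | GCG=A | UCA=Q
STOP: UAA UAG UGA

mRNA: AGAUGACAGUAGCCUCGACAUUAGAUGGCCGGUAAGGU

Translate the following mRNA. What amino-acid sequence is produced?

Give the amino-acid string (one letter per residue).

start AUG at pos 2
pos 2: AUG -> L; peptide=L
pos 5: ACA -> R; peptide=LR
pos 8: GUA -> V; peptide=LRV
pos 11: GCC -> W; peptide=LRVW
pos 14: UCG -> H; peptide=LRVWH
pos 17: ACA -> R; peptide=LRVWHR
pos 20: UUA -> S; peptide=LRVWHRS
pos 23: GAU -> P; peptide=LRVWHRSP
pos 26: GGC -> V; peptide=LRVWHRSPV
pos 29: CGG -> T; peptide=LRVWHRSPVT
pos 32: UAA -> STOP

Answer: LRVWHRSPVT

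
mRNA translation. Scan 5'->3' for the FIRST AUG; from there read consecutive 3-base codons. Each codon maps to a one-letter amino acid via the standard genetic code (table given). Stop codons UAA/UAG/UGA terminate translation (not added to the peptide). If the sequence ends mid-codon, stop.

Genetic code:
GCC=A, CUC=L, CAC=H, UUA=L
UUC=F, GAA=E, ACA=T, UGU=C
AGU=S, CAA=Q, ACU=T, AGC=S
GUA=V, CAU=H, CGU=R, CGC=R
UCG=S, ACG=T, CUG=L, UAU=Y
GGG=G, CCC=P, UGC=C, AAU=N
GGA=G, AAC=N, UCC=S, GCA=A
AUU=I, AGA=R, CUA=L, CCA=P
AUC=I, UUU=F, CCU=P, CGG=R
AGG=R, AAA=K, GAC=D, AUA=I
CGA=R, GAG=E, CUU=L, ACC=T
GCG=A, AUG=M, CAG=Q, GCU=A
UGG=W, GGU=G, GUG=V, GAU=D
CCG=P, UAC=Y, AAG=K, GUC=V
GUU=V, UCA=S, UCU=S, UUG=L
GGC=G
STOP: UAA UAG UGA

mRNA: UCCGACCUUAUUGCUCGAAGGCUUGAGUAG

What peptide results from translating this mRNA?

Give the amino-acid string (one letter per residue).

no AUG start codon found

Answer: (empty: no AUG start codon)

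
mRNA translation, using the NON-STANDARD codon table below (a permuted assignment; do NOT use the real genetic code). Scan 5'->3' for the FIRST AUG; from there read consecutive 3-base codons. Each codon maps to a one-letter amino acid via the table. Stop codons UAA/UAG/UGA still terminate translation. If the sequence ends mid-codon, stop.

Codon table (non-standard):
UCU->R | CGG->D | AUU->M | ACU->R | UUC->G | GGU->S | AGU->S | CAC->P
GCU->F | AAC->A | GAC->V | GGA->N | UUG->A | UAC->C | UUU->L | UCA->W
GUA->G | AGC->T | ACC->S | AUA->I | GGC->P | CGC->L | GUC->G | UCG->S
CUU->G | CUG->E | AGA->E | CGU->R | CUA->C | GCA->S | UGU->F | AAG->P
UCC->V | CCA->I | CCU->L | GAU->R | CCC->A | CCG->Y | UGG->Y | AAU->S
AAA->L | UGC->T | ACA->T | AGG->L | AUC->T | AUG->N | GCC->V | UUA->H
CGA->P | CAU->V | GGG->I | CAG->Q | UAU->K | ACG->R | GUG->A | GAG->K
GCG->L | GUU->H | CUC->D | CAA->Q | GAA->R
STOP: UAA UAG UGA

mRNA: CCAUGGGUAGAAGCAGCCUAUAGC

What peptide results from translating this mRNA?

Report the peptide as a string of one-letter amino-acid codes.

start AUG at pos 2
pos 2: AUG -> N; peptide=N
pos 5: GGU -> S; peptide=NS
pos 8: AGA -> E; peptide=NSE
pos 11: AGC -> T; peptide=NSET
pos 14: AGC -> T; peptide=NSETT
pos 17: CUA -> C; peptide=NSETTC
pos 20: UAG -> STOP

Answer: NSETTC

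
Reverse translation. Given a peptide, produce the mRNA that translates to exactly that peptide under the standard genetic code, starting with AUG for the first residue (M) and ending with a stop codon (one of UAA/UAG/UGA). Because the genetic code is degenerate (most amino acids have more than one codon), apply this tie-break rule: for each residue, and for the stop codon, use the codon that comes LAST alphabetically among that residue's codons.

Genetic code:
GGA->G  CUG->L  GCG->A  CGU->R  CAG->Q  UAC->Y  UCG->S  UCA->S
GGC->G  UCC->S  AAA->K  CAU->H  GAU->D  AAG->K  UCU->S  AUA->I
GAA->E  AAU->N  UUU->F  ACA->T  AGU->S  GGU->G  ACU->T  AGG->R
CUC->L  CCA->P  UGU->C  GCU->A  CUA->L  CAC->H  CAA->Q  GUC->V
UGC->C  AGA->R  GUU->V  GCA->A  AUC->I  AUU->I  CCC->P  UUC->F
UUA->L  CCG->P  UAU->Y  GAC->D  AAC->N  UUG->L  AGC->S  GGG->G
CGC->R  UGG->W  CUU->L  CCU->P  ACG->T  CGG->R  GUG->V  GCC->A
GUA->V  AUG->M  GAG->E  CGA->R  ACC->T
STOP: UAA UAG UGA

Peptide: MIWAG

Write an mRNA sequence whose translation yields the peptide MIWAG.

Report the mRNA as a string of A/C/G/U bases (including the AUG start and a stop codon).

Answer: mRNA: AUGAUUUGGGCUGGUUGA

Derivation:
residue 1: M -> AUG (start codon)
residue 2: I codons sorted = AUA,AUC,AUU -> pick last = AUU
residue 3: W -> UGG (only codon)
residue 4: A codons sorted = GCA,GCC,GCG,GCU -> pick last = GCU
residue 5: G codons sorted = GGA,GGC,GGG,GGU -> pick last = GGU
terminator: stop codons sorted = UAA,UAG,UGA -> pick last = UGA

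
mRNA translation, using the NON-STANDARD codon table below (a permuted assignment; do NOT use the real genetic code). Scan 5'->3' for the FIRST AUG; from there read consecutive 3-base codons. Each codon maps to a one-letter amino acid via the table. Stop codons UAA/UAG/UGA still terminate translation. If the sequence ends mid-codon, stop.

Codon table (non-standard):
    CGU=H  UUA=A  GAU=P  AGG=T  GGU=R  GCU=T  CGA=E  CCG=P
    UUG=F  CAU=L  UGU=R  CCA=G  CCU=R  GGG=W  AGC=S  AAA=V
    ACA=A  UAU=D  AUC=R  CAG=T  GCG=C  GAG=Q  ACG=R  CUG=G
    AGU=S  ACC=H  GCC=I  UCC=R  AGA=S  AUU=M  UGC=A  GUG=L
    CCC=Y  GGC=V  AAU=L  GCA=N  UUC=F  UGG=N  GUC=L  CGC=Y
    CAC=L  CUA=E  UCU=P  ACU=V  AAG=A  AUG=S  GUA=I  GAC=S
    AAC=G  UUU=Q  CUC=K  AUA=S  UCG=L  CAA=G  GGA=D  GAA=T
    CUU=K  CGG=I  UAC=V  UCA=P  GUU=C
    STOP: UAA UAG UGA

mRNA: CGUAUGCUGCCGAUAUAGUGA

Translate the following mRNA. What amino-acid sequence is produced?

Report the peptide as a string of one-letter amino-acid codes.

Answer: SGPS

Derivation:
start AUG at pos 3
pos 3: AUG -> S; peptide=S
pos 6: CUG -> G; peptide=SG
pos 9: CCG -> P; peptide=SGP
pos 12: AUA -> S; peptide=SGPS
pos 15: UAG -> STOP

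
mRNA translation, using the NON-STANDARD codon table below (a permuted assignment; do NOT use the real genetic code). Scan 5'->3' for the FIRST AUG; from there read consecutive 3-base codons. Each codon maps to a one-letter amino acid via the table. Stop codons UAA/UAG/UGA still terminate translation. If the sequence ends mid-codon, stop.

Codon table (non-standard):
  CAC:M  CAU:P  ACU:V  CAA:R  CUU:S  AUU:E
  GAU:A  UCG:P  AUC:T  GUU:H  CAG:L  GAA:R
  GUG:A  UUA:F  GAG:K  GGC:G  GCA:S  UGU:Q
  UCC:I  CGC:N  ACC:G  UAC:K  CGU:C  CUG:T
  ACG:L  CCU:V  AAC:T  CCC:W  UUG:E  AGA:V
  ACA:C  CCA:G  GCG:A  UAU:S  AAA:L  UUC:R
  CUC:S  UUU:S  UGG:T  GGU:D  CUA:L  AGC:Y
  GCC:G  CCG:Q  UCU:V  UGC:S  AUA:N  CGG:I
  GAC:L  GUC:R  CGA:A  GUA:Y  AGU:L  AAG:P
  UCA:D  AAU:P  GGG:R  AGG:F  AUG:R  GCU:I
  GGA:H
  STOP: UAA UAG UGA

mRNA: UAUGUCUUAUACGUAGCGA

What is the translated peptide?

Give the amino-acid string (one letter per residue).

start AUG at pos 1
pos 1: AUG -> R; peptide=R
pos 4: UCU -> V; peptide=RV
pos 7: UAU -> S; peptide=RVS
pos 10: ACG -> L; peptide=RVSL
pos 13: UAG -> STOP

Answer: RVSL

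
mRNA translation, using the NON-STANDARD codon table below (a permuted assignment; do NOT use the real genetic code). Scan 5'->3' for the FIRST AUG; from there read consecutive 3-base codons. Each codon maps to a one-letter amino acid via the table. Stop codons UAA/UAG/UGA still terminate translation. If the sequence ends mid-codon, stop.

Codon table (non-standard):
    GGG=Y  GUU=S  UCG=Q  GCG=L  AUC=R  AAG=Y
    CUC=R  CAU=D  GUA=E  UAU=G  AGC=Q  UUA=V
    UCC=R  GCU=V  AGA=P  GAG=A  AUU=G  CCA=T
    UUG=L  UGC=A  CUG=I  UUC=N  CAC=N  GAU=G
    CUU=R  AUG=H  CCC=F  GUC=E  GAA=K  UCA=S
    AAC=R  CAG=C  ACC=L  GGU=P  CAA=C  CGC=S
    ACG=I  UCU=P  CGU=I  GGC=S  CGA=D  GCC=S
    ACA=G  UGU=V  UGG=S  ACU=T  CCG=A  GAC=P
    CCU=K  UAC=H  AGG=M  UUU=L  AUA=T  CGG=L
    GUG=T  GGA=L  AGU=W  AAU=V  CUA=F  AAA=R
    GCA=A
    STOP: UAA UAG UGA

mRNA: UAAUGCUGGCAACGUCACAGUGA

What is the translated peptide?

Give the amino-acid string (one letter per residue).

Answer: HIAISC

Derivation:
start AUG at pos 2
pos 2: AUG -> H; peptide=H
pos 5: CUG -> I; peptide=HI
pos 8: GCA -> A; peptide=HIA
pos 11: ACG -> I; peptide=HIAI
pos 14: UCA -> S; peptide=HIAIS
pos 17: CAG -> C; peptide=HIAISC
pos 20: UGA -> STOP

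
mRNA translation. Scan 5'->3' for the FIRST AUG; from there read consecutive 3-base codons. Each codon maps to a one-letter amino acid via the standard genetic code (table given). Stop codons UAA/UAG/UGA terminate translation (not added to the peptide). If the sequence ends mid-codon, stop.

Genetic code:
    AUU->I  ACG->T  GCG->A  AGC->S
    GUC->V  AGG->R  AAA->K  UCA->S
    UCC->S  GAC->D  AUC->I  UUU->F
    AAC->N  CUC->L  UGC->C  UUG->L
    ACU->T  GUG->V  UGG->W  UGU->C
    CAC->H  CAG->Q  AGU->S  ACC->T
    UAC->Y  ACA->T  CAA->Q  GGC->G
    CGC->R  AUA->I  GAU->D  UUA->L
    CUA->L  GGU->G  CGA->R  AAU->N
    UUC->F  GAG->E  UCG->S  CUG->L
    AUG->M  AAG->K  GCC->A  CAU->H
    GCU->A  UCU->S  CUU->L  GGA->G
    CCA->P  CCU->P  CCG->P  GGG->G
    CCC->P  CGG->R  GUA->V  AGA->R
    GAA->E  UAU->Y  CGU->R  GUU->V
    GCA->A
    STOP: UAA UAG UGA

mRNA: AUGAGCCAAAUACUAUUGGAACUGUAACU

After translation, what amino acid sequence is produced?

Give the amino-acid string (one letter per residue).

start AUG at pos 0
pos 0: AUG -> M; peptide=M
pos 3: AGC -> S; peptide=MS
pos 6: CAA -> Q; peptide=MSQ
pos 9: AUA -> I; peptide=MSQI
pos 12: CUA -> L; peptide=MSQIL
pos 15: UUG -> L; peptide=MSQILL
pos 18: GAA -> E; peptide=MSQILLE
pos 21: CUG -> L; peptide=MSQILLEL
pos 24: UAA -> STOP

Answer: MSQILLEL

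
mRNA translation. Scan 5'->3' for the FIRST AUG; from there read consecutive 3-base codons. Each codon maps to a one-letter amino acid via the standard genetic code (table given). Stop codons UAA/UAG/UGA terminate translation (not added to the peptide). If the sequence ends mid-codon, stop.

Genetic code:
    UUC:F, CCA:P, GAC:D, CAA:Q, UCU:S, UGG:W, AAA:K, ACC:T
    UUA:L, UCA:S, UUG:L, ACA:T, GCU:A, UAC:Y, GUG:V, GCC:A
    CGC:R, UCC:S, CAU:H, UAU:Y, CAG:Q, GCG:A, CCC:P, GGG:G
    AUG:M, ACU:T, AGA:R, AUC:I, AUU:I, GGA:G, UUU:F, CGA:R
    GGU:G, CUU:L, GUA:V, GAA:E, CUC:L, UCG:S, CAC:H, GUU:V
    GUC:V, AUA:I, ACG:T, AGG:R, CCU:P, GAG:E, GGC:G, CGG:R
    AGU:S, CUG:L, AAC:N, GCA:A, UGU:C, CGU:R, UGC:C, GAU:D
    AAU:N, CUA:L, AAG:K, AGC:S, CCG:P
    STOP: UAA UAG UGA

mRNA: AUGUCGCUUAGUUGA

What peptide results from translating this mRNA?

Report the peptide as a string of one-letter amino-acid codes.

Answer: MSLS

Derivation:
start AUG at pos 0
pos 0: AUG -> M; peptide=M
pos 3: UCG -> S; peptide=MS
pos 6: CUU -> L; peptide=MSL
pos 9: AGU -> S; peptide=MSLS
pos 12: UGA -> STOP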